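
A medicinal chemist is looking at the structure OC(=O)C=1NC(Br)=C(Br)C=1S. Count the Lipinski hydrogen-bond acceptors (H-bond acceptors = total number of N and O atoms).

N atoms: 1; O atoms: 2.
Lipinski HBA = 1 + 2 = 3.

3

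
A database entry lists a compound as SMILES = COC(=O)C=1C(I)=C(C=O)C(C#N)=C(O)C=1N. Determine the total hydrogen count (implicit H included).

Walk through each heavy atom and fill implicit hydrogens from standard valence (C 4, N 3, O 2, S 2, halogen 1):
  atom 1: C, bond orders sum to 1 (valence 4) → 3 H
  atom 2: O, bond orders sum to 2 (valence 2) → 0 H
  atom 3: C, bond orders sum to 4 (valence 4) → 0 H
  atom 4: O, bond orders sum to 2 (valence 2) → 0 H
  atom 5: C, bond orders sum to 4 (valence 4) → 0 H
  atom 6: C, bond orders sum to 4 (valence 4) → 0 H
  atom 7: I (halogen, monovalent) → 0 H
  atom 8: C, bond orders sum to 4 (valence 4) → 0 H
  atom 9: C, bond orders sum to 3 (valence 4) → 1 H
  atom 10: O, bond orders sum to 2 (valence 2) → 0 H
  atom 11: C, bond orders sum to 4 (valence 4) → 0 H
  atom 12: C, bond orders sum to 4 (valence 4) → 0 H
  atom 13: N, bond orders sum to 3 (valence 3) → 0 H
  atom 14: C, bond orders sum to 4 (valence 4) → 0 H
  atom 15: O, bond orders sum to 1 (valence 2) → 1 H
  atom 16: C, bond orders sum to 4 (valence 4) → 0 H
  atom 17: N, bond orders sum to 1 (valence 3) → 2 H
Total hydrogens: 7.

7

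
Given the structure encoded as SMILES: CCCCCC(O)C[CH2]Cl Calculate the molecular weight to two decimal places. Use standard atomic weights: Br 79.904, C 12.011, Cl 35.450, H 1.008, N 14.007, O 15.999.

First, the molecular formula is C8H17ClO (counting implicit H from valence).
  C: 8 × 12.011 = 96.088
  Cl: 1 × 35.450 = 35.450
  H: 17 × 1.008 = 17.136
  O: 1 × 15.999 = 15.999
Sum: 8×12.011 + 1×35.450 + 17×1.008 + 1×15.999 = 164.673 → 164.67 g/mol.

164.67 g/mol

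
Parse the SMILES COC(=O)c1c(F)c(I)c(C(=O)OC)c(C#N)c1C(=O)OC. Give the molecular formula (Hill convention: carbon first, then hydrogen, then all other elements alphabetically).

C13H9FINO6

Walk through each heavy atom and fill implicit hydrogens from standard valence (C 4, N 3, O 2, S 2, halogen 1); for lowercase aromatic atoms, an aromatic c carries 1 H when it has two neighbours and 0 H with three, and aromatic n carries 0 H:
  atom 1: C, bond orders sum to 1 (valence 4) → 3 H
  atom 2: O, bond orders sum to 2 (valence 2) → 0 H
  atom 3: C, bond orders sum to 4 (valence 4) → 0 H
  atom 4: O, bond orders sum to 2 (valence 2) → 0 H
  atom 5: aromatic c, 3 neighbours → 0 H
  atom 6: aromatic c, 3 neighbours → 0 H
  atom 7: F (halogen, monovalent) → 0 H
  atom 8: aromatic c, 3 neighbours → 0 H
  atom 9: I (halogen, monovalent) → 0 H
  atom 10: aromatic c, 3 neighbours → 0 H
  atom 11: C, bond orders sum to 4 (valence 4) → 0 H
  atom 12: O, bond orders sum to 2 (valence 2) → 0 H
  atom 13: O, bond orders sum to 2 (valence 2) → 0 H
  atom 14: C, bond orders sum to 1 (valence 4) → 3 H
  atom 15: aromatic c, 3 neighbours → 0 H
  atom 16: C, bond orders sum to 4 (valence 4) → 0 H
  atom 17: N, bond orders sum to 3 (valence 3) → 0 H
  atom 18: aromatic c, 3 neighbours → 0 H
  atom 19: C, bond orders sum to 4 (valence 4) → 0 H
  atom 20: O, bond orders sum to 2 (valence 2) → 0 H
  atom 21: O, bond orders sum to 2 (valence 2) → 0 H
  atom 22: C, bond orders sum to 1 (valence 4) → 3 H
Totals → C:13, H:9, F:1, I:1, N:1, O:6.
In Hill order: C13H9FINO6.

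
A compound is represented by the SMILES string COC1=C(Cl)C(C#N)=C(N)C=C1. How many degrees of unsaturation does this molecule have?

Degree of unsaturation = (number of rings) + (number of π bonds).
Ring closures in the SMILES: 1.
π bonds: 3 double bonds (each 1 DoU), 1 triple bond (each 2 DoU) → 5 DoU from unsaturation.
Total DoU = 1 + 5 = 6.

6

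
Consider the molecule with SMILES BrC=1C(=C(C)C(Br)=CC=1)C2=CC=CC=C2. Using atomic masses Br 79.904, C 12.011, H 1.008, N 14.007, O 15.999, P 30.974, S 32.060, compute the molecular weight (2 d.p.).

326.03 g/mol

First, the molecular formula is C13H10Br2 (counting implicit H from valence).
  Br: 2 × 79.904 = 159.808
  C: 13 × 12.011 = 156.143
  H: 10 × 1.008 = 10.080
Sum: 2×79.904 + 13×12.011 + 10×1.008 = 326.031 → 326.03 g/mol.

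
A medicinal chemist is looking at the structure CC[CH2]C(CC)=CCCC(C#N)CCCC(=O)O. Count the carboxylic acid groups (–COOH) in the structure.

The carboxylic acid motif appears at heavy-atom position 16 in the SMILES.
Other groups present: 1 alkene, 1 nitrile.
Carboxylic acid count: 1.

1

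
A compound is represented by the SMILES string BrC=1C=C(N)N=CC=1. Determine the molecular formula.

C5H5BrN2

Walk through each heavy atom and fill implicit hydrogens from standard valence (C 4, N 3, O 2, S 2, halogen 1):
  atom 1: Br (halogen, monovalent) → 0 H
  atom 2: C, bond orders sum to 4 (valence 4) → 0 H
  atom 3: C, bond orders sum to 3 (valence 4) → 1 H
  atom 4: C, bond orders sum to 4 (valence 4) → 0 H
  atom 5: N, bond orders sum to 1 (valence 3) → 2 H
  atom 6: N, bond orders sum to 3 (valence 3) → 0 H
  atom 7: C, bond orders sum to 3 (valence 4) → 1 H
  atom 8: C, bond orders sum to 3 (valence 4) → 1 H
Totals → C:5, H:5, Br:1, N:2.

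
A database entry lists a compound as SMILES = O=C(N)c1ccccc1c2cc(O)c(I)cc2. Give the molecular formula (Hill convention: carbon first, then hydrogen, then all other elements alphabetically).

C13H10INO2

Walk through each heavy atom and fill implicit hydrogens from standard valence (C 4, N 3, O 2, S 2, halogen 1); for lowercase aromatic atoms, an aromatic c carries 1 H when it has two neighbours and 0 H with three, and aromatic n carries 0 H:
  atom 1: O, bond orders sum to 2 (valence 2) → 0 H
  atom 2: C, bond orders sum to 4 (valence 4) → 0 H
  atom 3: N, bond orders sum to 1 (valence 3) → 2 H
  atom 4: aromatic c, 3 neighbours → 0 H
  atom 5: aromatic c, 2 neighbours → 1 H
  atom 6: aromatic c, 2 neighbours → 1 H
  atom 7: aromatic c, 2 neighbours → 1 H
  atom 8: aromatic c, 2 neighbours → 1 H
  atom 9: aromatic c, 3 neighbours → 0 H
  atom 10: aromatic c, 3 neighbours → 0 H
  atom 11: aromatic c, 2 neighbours → 1 H
  atom 12: aromatic c, 3 neighbours → 0 H
  atom 13: O, bond orders sum to 1 (valence 2) → 1 H
  atom 14: aromatic c, 3 neighbours → 0 H
  atom 15: I (halogen, monovalent) → 0 H
  atom 16: aromatic c, 2 neighbours → 1 H
  atom 17: aromatic c, 2 neighbours → 1 H
Totals → C:13, H:10, I:1, N:1, O:2.
In Hill order: C13H10INO2.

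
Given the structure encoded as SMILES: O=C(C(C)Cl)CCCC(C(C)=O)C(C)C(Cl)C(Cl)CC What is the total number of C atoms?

Count every carbon token in the SMILES (each C, including those in ring-closure positions and inside branches).
Carbon count: 15.

15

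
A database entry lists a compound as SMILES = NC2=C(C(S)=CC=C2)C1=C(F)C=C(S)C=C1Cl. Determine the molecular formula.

C12H9ClFNS2

Walk through each heavy atom and fill implicit hydrogens from standard valence (C 4, N 3, O 2, S 2, halogen 1):
  atom 1: N, bond orders sum to 1 (valence 3) → 2 H
  atom 2: C, bond orders sum to 4 (valence 4) → 0 H
  atom 3: C, bond orders sum to 4 (valence 4) → 0 H
  atom 4: C, bond orders sum to 4 (valence 4) → 0 H
  atom 5: S, bond orders sum to 1 (valence 2) → 1 H
  atom 6: C, bond orders sum to 3 (valence 4) → 1 H
  atom 7: C, bond orders sum to 3 (valence 4) → 1 H
  atom 8: C, bond orders sum to 3 (valence 4) → 1 H
  atom 9: C, bond orders sum to 4 (valence 4) → 0 H
  atom 10: C, bond orders sum to 4 (valence 4) → 0 H
  atom 11: F (halogen, monovalent) → 0 H
  atom 12: C, bond orders sum to 3 (valence 4) → 1 H
  atom 13: C, bond orders sum to 4 (valence 4) → 0 H
  atom 14: S, bond orders sum to 1 (valence 2) → 1 H
  atom 15: C, bond orders sum to 3 (valence 4) → 1 H
  atom 16: C, bond orders sum to 4 (valence 4) → 0 H
  atom 17: Cl (halogen, monovalent) → 0 H
Totals → C:12, H:9, Cl:1, F:1, N:1, S:2.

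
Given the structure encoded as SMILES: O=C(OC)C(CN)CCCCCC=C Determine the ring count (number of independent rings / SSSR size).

In SMILES, each pair of matching ring-closure digits denotes one ring-closing bond; the number of such bonds equals the number of independent rings.
Ring-closure bonds here: 0.

0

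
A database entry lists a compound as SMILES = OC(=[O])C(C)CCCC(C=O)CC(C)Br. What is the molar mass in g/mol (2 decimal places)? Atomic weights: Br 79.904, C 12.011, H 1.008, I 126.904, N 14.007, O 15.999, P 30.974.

279.17 g/mol

First, the molecular formula is C11H19BrO3 (counting implicit H from valence).
  Br: 1 × 79.904 = 79.904
  C: 11 × 12.011 = 132.121
  H: 19 × 1.008 = 19.152
  O: 3 × 15.999 = 47.997
Sum: 1×79.904 + 11×12.011 + 19×1.008 + 3×15.999 = 279.174 → 279.17 g/mol.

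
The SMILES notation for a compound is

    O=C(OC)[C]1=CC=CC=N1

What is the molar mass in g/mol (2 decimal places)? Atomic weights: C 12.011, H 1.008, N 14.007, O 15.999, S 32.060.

137.14 g/mol

First, the molecular formula is C7H7NO2 (counting implicit H from valence).
  C: 7 × 12.011 = 84.077
  H: 7 × 1.008 = 7.056
  N: 1 × 14.007 = 14.007
  O: 2 × 15.999 = 31.998
Sum: 7×12.011 + 7×1.008 + 1×14.007 + 2×15.999 = 137.138 → 137.14 g/mol.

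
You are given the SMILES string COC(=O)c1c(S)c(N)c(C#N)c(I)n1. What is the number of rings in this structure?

In SMILES, each pair of matching ring-closure digits denotes one ring-closing bond; the number of such bonds equals the number of independent rings.
Ring-closure bonds here: 1.

1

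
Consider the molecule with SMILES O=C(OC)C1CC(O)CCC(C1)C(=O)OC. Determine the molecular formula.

Walk through each heavy atom and fill implicit hydrogens from standard valence (C 4, N 3, O 2, S 2, halogen 1):
  atom 1: O, bond orders sum to 2 (valence 2) → 0 H
  atom 2: C, bond orders sum to 4 (valence 4) → 0 H
  atom 3: O, bond orders sum to 2 (valence 2) → 0 H
  atom 4: C, bond orders sum to 1 (valence 4) → 3 H
  atom 5: C, bond orders sum to 3 (valence 4) → 1 H
  atom 6: C, bond orders sum to 2 (valence 4) → 2 H
  atom 7: C, bond orders sum to 3 (valence 4) → 1 H
  atom 8: O, bond orders sum to 1 (valence 2) → 1 H
  atom 9: C, bond orders sum to 2 (valence 4) → 2 H
  atom 10: C, bond orders sum to 2 (valence 4) → 2 H
  atom 11: C, bond orders sum to 3 (valence 4) → 1 H
  atom 12: C, bond orders sum to 2 (valence 4) → 2 H
  atom 13: C, bond orders sum to 4 (valence 4) → 0 H
  atom 14: O, bond orders sum to 2 (valence 2) → 0 H
  atom 15: O, bond orders sum to 2 (valence 2) → 0 H
  atom 16: C, bond orders sum to 1 (valence 4) → 3 H
Totals → C:11, H:18, O:5.

C11H18O5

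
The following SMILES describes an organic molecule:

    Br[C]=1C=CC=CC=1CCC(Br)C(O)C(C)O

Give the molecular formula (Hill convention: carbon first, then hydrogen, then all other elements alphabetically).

C12H16Br2O2

Walk through each heavy atom and fill implicit hydrogens from standard valence (C 4, N 3, O 2, S 2, halogen 1):
  atom 1: Br (halogen, monovalent) → 0 H
  atom 2: C with explicit H count 0
  atom 3: C, bond orders sum to 3 (valence 4) → 1 H
  atom 4: C, bond orders sum to 3 (valence 4) → 1 H
  atom 5: C, bond orders sum to 3 (valence 4) → 1 H
  atom 6: C, bond orders sum to 3 (valence 4) → 1 H
  atom 7: C, bond orders sum to 4 (valence 4) → 0 H
  atom 8: C, bond orders sum to 2 (valence 4) → 2 H
  atom 9: C, bond orders sum to 2 (valence 4) → 2 H
  atom 10: C, bond orders sum to 3 (valence 4) → 1 H
  atom 11: Br (halogen, monovalent) → 0 H
  atom 12: C, bond orders sum to 3 (valence 4) → 1 H
  atom 13: O, bond orders sum to 1 (valence 2) → 1 H
  atom 14: C, bond orders sum to 3 (valence 4) → 1 H
  atom 15: C, bond orders sum to 1 (valence 4) → 3 H
  atom 16: O, bond orders sum to 1 (valence 2) → 1 H
Totals → C:12, H:16, Br:2, O:2.
In Hill order: C12H16Br2O2.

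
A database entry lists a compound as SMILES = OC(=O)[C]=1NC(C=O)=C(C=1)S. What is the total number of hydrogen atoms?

Walk through each heavy atom and fill implicit hydrogens from standard valence (C 4, N 3, O 2, S 2, halogen 1):
  atom 1: O, bond orders sum to 1 (valence 2) → 1 H
  atom 2: C, bond orders sum to 4 (valence 4) → 0 H
  atom 3: O, bond orders sum to 2 (valence 2) → 0 H
  atom 4: C with explicit H count 0
  atom 5: N, bond orders sum to 2 (valence 3) → 1 H
  atom 6: C, bond orders sum to 4 (valence 4) → 0 H
  atom 7: C, bond orders sum to 3 (valence 4) → 1 H
  atom 8: O, bond orders sum to 2 (valence 2) → 0 H
  atom 9: C, bond orders sum to 4 (valence 4) → 0 H
  atom 10: C, bond orders sum to 3 (valence 4) → 1 H
  atom 11: S, bond orders sum to 1 (valence 2) → 1 H
Total hydrogens: 5.

5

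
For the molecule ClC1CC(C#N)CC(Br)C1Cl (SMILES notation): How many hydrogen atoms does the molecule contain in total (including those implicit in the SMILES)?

Walk through each heavy atom and fill implicit hydrogens from standard valence (C 4, N 3, O 2, S 2, halogen 1):
  atom 1: Cl (halogen, monovalent) → 0 H
  atom 2: C, bond orders sum to 3 (valence 4) → 1 H
  atom 3: C, bond orders sum to 2 (valence 4) → 2 H
  atom 4: C, bond orders sum to 3 (valence 4) → 1 H
  atom 5: C, bond orders sum to 4 (valence 4) → 0 H
  atom 6: N, bond orders sum to 3 (valence 3) → 0 H
  atom 7: C, bond orders sum to 2 (valence 4) → 2 H
  atom 8: C, bond orders sum to 3 (valence 4) → 1 H
  atom 9: Br (halogen, monovalent) → 0 H
  atom 10: C, bond orders sum to 3 (valence 4) → 1 H
  atom 11: Cl (halogen, monovalent) → 0 H
Total hydrogens: 8.

8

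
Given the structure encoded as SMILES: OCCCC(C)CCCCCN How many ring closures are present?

In SMILES, each pair of matching ring-closure digits denotes one ring-closing bond; the number of such bonds equals the number of independent rings.
Ring-closure bonds here: 0.

0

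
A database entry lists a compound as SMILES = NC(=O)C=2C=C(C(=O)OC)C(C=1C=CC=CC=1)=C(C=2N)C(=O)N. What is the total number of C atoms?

Count every carbon token in the SMILES (each C, including those in ring-closure positions and inside branches).
Carbon count: 16.

16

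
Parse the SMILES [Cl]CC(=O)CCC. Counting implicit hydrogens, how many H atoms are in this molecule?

9

Walk through each heavy atom and fill implicit hydrogens from standard valence (C 4, N 3, O 2, S 2, halogen 1):
  atom 1: Cl with explicit H count 0
  atom 2: C, bond orders sum to 2 (valence 4) → 2 H
  atom 3: C, bond orders sum to 4 (valence 4) → 0 H
  atom 4: O, bond orders sum to 2 (valence 2) → 0 H
  atom 5: C, bond orders sum to 2 (valence 4) → 2 H
  atom 6: C, bond orders sum to 2 (valence 4) → 2 H
  atom 7: C, bond orders sum to 1 (valence 4) → 3 H
Total hydrogens: 9.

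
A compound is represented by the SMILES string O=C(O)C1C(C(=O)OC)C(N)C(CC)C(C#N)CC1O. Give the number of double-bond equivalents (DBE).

Molecular formula: C13H20N2O5.
DoU = (2C + 2 + N − H − X) / 2, where X is the halogen count and O/S are ignored.
    = (2·13 + 2 + 2 − 20 − 0) / 2 = 10 / 2 = 5.

5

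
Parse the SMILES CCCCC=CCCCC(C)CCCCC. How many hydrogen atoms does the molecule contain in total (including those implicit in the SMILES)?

Walk through each heavy atom and fill implicit hydrogens from standard valence (C 4, N 3, O 2, S 2, halogen 1):
  atom 1: C, bond orders sum to 1 (valence 4) → 3 H
  atom 2: C, bond orders sum to 2 (valence 4) → 2 H
  atom 3: C, bond orders sum to 2 (valence 4) → 2 H
  atom 4: C, bond orders sum to 2 (valence 4) → 2 H
  atom 5: C, bond orders sum to 3 (valence 4) → 1 H
  atom 6: C, bond orders sum to 3 (valence 4) → 1 H
  atom 7: C, bond orders sum to 2 (valence 4) → 2 H
  atom 8: C, bond orders sum to 2 (valence 4) → 2 H
  atom 9: C, bond orders sum to 2 (valence 4) → 2 H
  atom 10: C, bond orders sum to 3 (valence 4) → 1 H
  atom 11: C, bond orders sum to 1 (valence 4) → 3 H
  atom 12: C, bond orders sum to 2 (valence 4) → 2 H
  atom 13: C, bond orders sum to 2 (valence 4) → 2 H
  atom 14: C, bond orders sum to 2 (valence 4) → 2 H
  atom 15: C, bond orders sum to 2 (valence 4) → 2 H
  atom 16: C, bond orders sum to 1 (valence 4) → 3 H
Total hydrogens: 32.

32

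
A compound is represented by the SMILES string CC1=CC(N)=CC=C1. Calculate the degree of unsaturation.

Molecular formula: C7H9N.
DoU = (2C + 2 + N − H − X) / 2, where X is the halogen count and O/S are ignored.
    = (2·7 + 2 + 1 − 9 − 0) / 2 = 8 / 2 = 4.

4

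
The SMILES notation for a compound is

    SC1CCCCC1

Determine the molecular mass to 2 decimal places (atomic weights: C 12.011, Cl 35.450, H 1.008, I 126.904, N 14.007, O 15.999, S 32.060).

First, the molecular formula is C6H12S (counting implicit H from valence).
  C: 6 × 12.011 = 72.066
  H: 12 × 1.008 = 12.096
  S: 1 × 32.060 = 32.060
Sum: 6×12.011 + 12×1.008 + 1×32.060 = 116.222 → 116.22 g/mol.

116.22 g/mol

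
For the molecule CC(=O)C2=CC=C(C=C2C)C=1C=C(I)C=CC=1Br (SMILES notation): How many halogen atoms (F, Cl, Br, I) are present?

2

Halogen atoms appear at heavy-atom positions 14, 18 (1×Br, 1×I).
Other groups present: 1 ketone.
Halogen count: 2.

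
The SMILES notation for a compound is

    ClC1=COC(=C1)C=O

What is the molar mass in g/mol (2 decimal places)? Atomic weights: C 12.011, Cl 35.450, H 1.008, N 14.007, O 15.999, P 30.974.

First, the molecular formula is C5H3ClO2 (counting implicit H from valence).
  C: 5 × 12.011 = 60.055
  Cl: 1 × 35.450 = 35.450
  H: 3 × 1.008 = 3.024
  O: 2 × 15.999 = 31.998
Sum: 5×12.011 + 1×35.450 + 3×1.008 + 2×15.999 = 130.527 → 130.53 g/mol.

130.53 g/mol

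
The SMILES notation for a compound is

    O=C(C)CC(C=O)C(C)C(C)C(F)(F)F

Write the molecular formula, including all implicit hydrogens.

C10H15F3O2

Walk through each heavy atom and fill implicit hydrogens from standard valence (C 4, N 3, O 2, S 2, halogen 1):
  atom 1: O, bond orders sum to 2 (valence 2) → 0 H
  atom 2: C, bond orders sum to 4 (valence 4) → 0 H
  atom 3: C, bond orders sum to 1 (valence 4) → 3 H
  atom 4: C, bond orders sum to 2 (valence 4) → 2 H
  atom 5: C, bond orders sum to 3 (valence 4) → 1 H
  atom 6: C, bond orders sum to 3 (valence 4) → 1 H
  atom 7: O, bond orders sum to 2 (valence 2) → 0 H
  atom 8: C, bond orders sum to 3 (valence 4) → 1 H
  atom 9: C, bond orders sum to 1 (valence 4) → 3 H
  atom 10: C, bond orders sum to 3 (valence 4) → 1 H
  atom 11: C, bond orders sum to 1 (valence 4) → 3 H
  atom 12: C, bond orders sum to 4 (valence 4) → 0 H
  atom 13: F (halogen, monovalent) → 0 H
  atom 14: F (halogen, monovalent) → 0 H
  atom 15: F (halogen, monovalent) → 0 H
Totals → C:10, H:15, F:3, O:2.
In Hill order: C10H15F3O2.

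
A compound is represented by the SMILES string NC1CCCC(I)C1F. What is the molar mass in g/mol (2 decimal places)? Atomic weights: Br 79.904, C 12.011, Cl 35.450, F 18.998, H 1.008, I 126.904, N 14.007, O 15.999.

243.06 g/mol

First, the molecular formula is C6H11FIN (counting implicit H from valence).
  C: 6 × 12.011 = 72.066
  F: 1 × 18.998 = 18.998
  H: 11 × 1.008 = 11.088
  I: 1 × 126.904 = 126.904
  N: 1 × 14.007 = 14.007
Sum: 6×12.011 + 1×18.998 + 11×1.008 + 1×126.904 + 1×14.007 = 243.063 → 243.06 g/mol.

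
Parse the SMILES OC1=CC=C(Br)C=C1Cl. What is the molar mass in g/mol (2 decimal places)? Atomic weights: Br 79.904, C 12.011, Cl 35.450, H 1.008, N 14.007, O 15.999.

First, the molecular formula is C6H4BrClO (counting implicit H from valence).
  Br: 1 × 79.904 = 79.904
  C: 6 × 12.011 = 72.066
  Cl: 1 × 35.450 = 35.450
  H: 4 × 1.008 = 4.032
  O: 1 × 15.999 = 15.999
Sum: 1×79.904 + 6×12.011 + 1×35.450 + 4×1.008 + 1×15.999 = 207.451 → 207.45 g/mol.

207.45 g/mol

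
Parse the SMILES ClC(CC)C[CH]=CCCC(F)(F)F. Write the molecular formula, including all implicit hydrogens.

Walk through each heavy atom and fill implicit hydrogens from standard valence (C 4, N 3, O 2, S 2, halogen 1):
  atom 1: Cl (halogen, monovalent) → 0 H
  atom 2: C, bond orders sum to 3 (valence 4) → 1 H
  atom 3: C, bond orders sum to 2 (valence 4) → 2 H
  atom 4: C, bond orders sum to 1 (valence 4) → 3 H
  atom 5: C, bond orders sum to 2 (valence 4) → 2 H
  atom 6: C with explicit H count 1
  atom 7: C, bond orders sum to 3 (valence 4) → 1 H
  atom 8: C, bond orders sum to 2 (valence 4) → 2 H
  atom 9: C, bond orders sum to 2 (valence 4) → 2 H
  atom 10: C, bond orders sum to 4 (valence 4) → 0 H
  atom 11: F (halogen, monovalent) → 0 H
  atom 12: F (halogen, monovalent) → 0 H
  atom 13: F (halogen, monovalent) → 0 H
Totals → C:9, H:14, Cl:1, F:3.

C9H14ClF3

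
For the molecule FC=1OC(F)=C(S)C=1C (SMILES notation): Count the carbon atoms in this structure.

5

Count every carbon token in the SMILES (each C, including those in ring-closure positions and inside branches).
Carbon count: 5.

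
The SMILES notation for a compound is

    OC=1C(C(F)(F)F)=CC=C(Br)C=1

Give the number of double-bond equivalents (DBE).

4

Degree of unsaturation = (number of rings) + (number of π bonds).
Ring closures in the SMILES: 1.
π bonds: 3 double bonds (each 1 DoU) → 3 DoU from unsaturation.
Total DoU = 1 + 3 = 4.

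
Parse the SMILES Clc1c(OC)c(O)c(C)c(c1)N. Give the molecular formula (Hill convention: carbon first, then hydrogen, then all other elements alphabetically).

Walk through each heavy atom and fill implicit hydrogens from standard valence (C 4, N 3, O 2, S 2, halogen 1); for lowercase aromatic atoms, an aromatic c carries 1 H when it has two neighbours and 0 H with three, and aromatic n carries 0 H:
  atom 1: Cl (halogen, monovalent) → 0 H
  atom 2: aromatic c, 3 neighbours → 0 H
  atom 3: aromatic c, 3 neighbours → 0 H
  atom 4: O, bond orders sum to 2 (valence 2) → 0 H
  atom 5: C, bond orders sum to 1 (valence 4) → 3 H
  atom 6: aromatic c, 3 neighbours → 0 H
  atom 7: O, bond orders sum to 1 (valence 2) → 1 H
  atom 8: aromatic c, 3 neighbours → 0 H
  atom 9: C, bond orders sum to 1 (valence 4) → 3 H
  atom 10: aromatic c, 3 neighbours → 0 H
  atom 11: aromatic c, 2 neighbours → 1 H
  atom 12: N, bond orders sum to 1 (valence 3) → 2 H
Totals → C:8, H:10, Cl:1, N:1, O:2.
In Hill order: C8H10ClNO2.

C8H10ClNO2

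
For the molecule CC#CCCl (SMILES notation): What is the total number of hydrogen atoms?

Walk through each heavy atom and fill implicit hydrogens from standard valence (C 4, N 3, O 2, S 2, halogen 1):
  atom 1: C, bond orders sum to 1 (valence 4) → 3 H
  atom 2: C, bond orders sum to 4 (valence 4) → 0 H
  atom 3: C, bond orders sum to 4 (valence 4) → 0 H
  atom 4: C, bond orders sum to 2 (valence 4) → 2 H
  atom 5: Cl (halogen, monovalent) → 0 H
Total hydrogens: 5.

5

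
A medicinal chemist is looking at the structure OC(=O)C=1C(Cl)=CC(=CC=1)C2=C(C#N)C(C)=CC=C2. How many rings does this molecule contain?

2

In SMILES, each pair of matching ring-closure digits denotes one ring-closing bond; the number of such bonds equals the number of independent rings.
Ring-closure bonds here: 2.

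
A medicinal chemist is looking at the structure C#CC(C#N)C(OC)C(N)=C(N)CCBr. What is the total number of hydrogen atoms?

Walk through each heavy atom and fill implicit hydrogens from standard valence (C 4, N 3, O 2, S 2, halogen 1):
  atom 1: C, bond orders sum to 3 (valence 4) → 1 H
  atom 2: C, bond orders sum to 4 (valence 4) → 0 H
  atom 3: C, bond orders sum to 3 (valence 4) → 1 H
  atom 4: C, bond orders sum to 4 (valence 4) → 0 H
  atom 5: N, bond orders sum to 3 (valence 3) → 0 H
  atom 6: C, bond orders sum to 3 (valence 4) → 1 H
  atom 7: O, bond orders sum to 2 (valence 2) → 0 H
  atom 8: C, bond orders sum to 1 (valence 4) → 3 H
  atom 9: C, bond orders sum to 4 (valence 4) → 0 H
  atom 10: N, bond orders sum to 1 (valence 3) → 2 H
  atom 11: C, bond orders sum to 4 (valence 4) → 0 H
  atom 12: N, bond orders sum to 1 (valence 3) → 2 H
  atom 13: C, bond orders sum to 2 (valence 4) → 2 H
  atom 14: C, bond orders sum to 2 (valence 4) → 2 H
  atom 15: Br (halogen, monovalent) → 0 H
Total hydrogens: 14.

14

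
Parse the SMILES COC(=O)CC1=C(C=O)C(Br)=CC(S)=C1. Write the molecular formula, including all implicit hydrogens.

C10H9BrO3S

Walk through each heavy atom and fill implicit hydrogens from standard valence (C 4, N 3, O 2, S 2, halogen 1):
  atom 1: C, bond orders sum to 1 (valence 4) → 3 H
  atom 2: O, bond orders sum to 2 (valence 2) → 0 H
  atom 3: C, bond orders sum to 4 (valence 4) → 0 H
  atom 4: O, bond orders sum to 2 (valence 2) → 0 H
  atom 5: C, bond orders sum to 2 (valence 4) → 2 H
  atom 6: C, bond orders sum to 4 (valence 4) → 0 H
  atom 7: C, bond orders sum to 4 (valence 4) → 0 H
  atom 8: C, bond orders sum to 3 (valence 4) → 1 H
  atom 9: O, bond orders sum to 2 (valence 2) → 0 H
  atom 10: C, bond orders sum to 4 (valence 4) → 0 H
  atom 11: Br (halogen, monovalent) → 0 H
  atom 12: C, bond orders sum to 3 (valence 4) → 1 H
  atom 13: C, bond orders sum to 4 (valence 4) → 0 H
  atom 14: S, bond orders sum to 1 (valence 2) → 1 H
  atom 15: C, bond orders sum to 3 (valence 4) → 1 H
Totals → C:10, H:9, Br:1, O:3, S:1.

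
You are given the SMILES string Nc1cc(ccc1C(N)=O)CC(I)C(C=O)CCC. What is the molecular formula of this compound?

Walk through each heavy atom and fill implicit hydrogens from standard valence (C 4, N 3, O 2, S 2, halogen 1); for lowercase aromatic atoms, an aromatic c carries 1 H when it has two neighbours and 0 H with three, and aromatic n carries 0 H:
  atom 1: N, bond orders sum to 1 (valence 3) → 2 H
  atom 2: aromatic c, 3 neighbours → 0 H
  atom 3: aromatic c, 2 neighbours → 1 H
  atom 4: aromatic c, 3 neighbours → 0 H
  atom 5: aromatic c, 2 neighbours → 1 H
  atom 6: aromatic c, 2 neighbours → 1 H
  atom 7: aromatic c, 3 neighbours → 0 H
  atom 8: C, bond orders sum to 4 (valence 4) → 0 H
  atom 9: N, bond orders sum to 1 (valence 3) → 2 H
  atom 10: O, bond orders sum to 2 (valence 2) → 0 H
  atom 11: C, bond orders sum to 2 (valence 4) → 2 H
  atom 12: C, bond orders sum to 3 (valence 4) → 1 H
  atom 13: I (halogen, monovalent) → 0 H
  atom 14: C, bond orders sum to 3 (valence 4) → 1 H
  atom 15: C, bond orders sum to 3 (valence 4) → 1 H
  atom 16: O, bond orders sum to 2 (valence 2) → 0 H
  atom 17: C, bond orders sum to 2 (valence 4) → 2 H
  atom 18: C, bond orders sum to 2 (valence 4) → 2 H
  atom 19: C, bond orders sum to 1 (valence 4) → 3 H
Totals → C:14, H:19, I:1, N:2, O:2.
In Hill order: C14H19IN2O2.

C14H19IN2O2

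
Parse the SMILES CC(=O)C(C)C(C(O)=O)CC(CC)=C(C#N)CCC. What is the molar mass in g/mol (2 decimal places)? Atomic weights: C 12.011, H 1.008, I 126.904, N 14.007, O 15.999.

First, the molecular formula is C15H23NO3 (counting implicit H from valence).
  C: 15 × 12.011 = 180.165
  H: 23 × 1.008 = 23.184
  N: 1 × 14.007 = 14.007
  O: 3 × 15.999 = 47.997
Sum: 15×12.011 + 23×1.008 + 1×14.007 + 3×15.999 = 265.353 → 265.35 g/mol.

265.35 g/mol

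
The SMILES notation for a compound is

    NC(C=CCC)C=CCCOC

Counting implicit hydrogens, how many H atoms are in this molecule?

Walk through each heavy atom and fill implicit hydrogens from standard valence (C 4, N 3, O 2, S 2, halogen 1):
  atom 1: N, bond orders sum to 1 (valence 3) → 2 H
  atom 2: C, bond orders sum to 3 (valence 4) → 1 H
  atom 3: C, bond orders sum to 3 (valence 4) → 1 H
  atom 4: C, bond orders sum to 3 (valence 4) → 1 H
  atom 5: C, bond orders sum to 2 (valence 4) → 2 H
  atom 6: C, bond orders sum to 1 (valence 4) → 3 H
  atom 7: C, bond orders sum to 3 (valence 4) → 1 H
  atom 8: C, bond orders sum to 3 (valence 4) → 1 H
  atom 9: C, bond orders sum to 2 (valence 4) → 2 H
  atom 10: C, bond orders sum to 2 (valence 4) → 2 H
  atom 11: O, bond orders sum to 2 (valence 2) → 0 H
  atom 12: C, bond orders sum to 1 (valence 4) → 3 H
Total hydrogens: 19.

19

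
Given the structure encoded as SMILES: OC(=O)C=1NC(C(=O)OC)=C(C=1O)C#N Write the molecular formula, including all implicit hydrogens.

Walk through each heavy atom and fill implicit hydrogens from standard valence (C 4, N 3, O 2, S 2, halogen 1):
  atom 1: O, bond orders sum to 1 (valence 2) → 1 H
  atom 2: C, bond orders sum to 4 (valence 4) → 0 H
  atom 3: O, bond orders sum to 2 (valence 2) → 0 H
  atom 4: C, bond orders sum to 4 (valence 4) → 0 H
  atom 5: N, bond orders sum to 2 (valence 3) → 1 H
  atom 6: C, bond orders sum to 4 (valence 4) → 0 H
  atom 7: C, bond orders sum to 4 (valence 4) → 0 H
  atom 8: O, bond orders sum to 2 (valence 2) → 0 H
  atom 9: O, bond orders sum to 2 (valence 2) → 0 H
  atom 10: C, bond orders sum to 1 (valence 4) → 3 H
  atom 11: C, bond orders sum to 4 (valence 4) → 0 H
  atom 12: C, bond orders sum to 4 (valence 4) → 0 H
  atom 13: O, bond orders sum to 1 (valence 2) → 1 H
  atom 14: C, bond orders sum to 4 (valence 4) → 0 H
  atom 15: N, bond orders sum to 3 (valence 3) → 0 H
Totals → C:8, H:6, N:2, O:5.
In Hill order: C8H6N2O5.

C8H6N2O5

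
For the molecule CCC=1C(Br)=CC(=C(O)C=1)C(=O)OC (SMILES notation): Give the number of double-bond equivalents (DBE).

Molecular formula: C10H11BrO3.
DoU = (2C + 2 + N − H − X) / 2, where X is the halogen count and O/S are ignored.
    = (2·10 + 2 + 0 − 11 − 1) / 2 = 10 / 2 = 5.

5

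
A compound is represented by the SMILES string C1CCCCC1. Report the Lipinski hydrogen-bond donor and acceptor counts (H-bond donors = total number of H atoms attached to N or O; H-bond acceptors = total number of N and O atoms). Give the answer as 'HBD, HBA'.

Donors: find every N or O and count the H atoms it carries.
  (no N or O atoms present)
Lipinski HBD = 0.
Acceptors: N atoms = 0, O atoms = 0 → HBA = 0.

0, 0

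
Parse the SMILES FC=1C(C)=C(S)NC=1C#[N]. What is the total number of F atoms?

1

Scan the SMILES for F atoms (remember two-letter symbols like Cl and Br are single atoms).
Fluorine count: 1.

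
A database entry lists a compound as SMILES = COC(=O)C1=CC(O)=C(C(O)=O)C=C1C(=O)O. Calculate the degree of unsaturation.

Degree of unsaturation = (number of rings) + (number of π bonds).
Ring closures in the SMILES: 1.
π bonds: 6 double bonds (each 1 DoU) → 6 DoU from unsaturation.
Total DoU = 1 + 6 = 7.

7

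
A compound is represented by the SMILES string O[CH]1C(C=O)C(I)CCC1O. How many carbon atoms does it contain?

Count every carbon token in the SMILES (each C, including those in ring-closure positions and inside branches).
Carbon count: 7.

7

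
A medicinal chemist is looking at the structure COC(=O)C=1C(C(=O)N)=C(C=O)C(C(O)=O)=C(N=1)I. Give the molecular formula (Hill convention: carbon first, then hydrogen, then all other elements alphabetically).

C10H7IN2O6

Walk through each heavy atom and fill implicit hydrogens from standard valence (C 4, N 3, O 2, S 2, halogen 1):
  atom 1: C, bond orders sum to 1 (valence 4) → 3 H
  atom 2: O, bond orders sum to 2 (valence 2) → 0 H
  atom 3: C, bond orders sum to 4 (valence 4) → 0 H
  atom 4: O, bond orders sum to 2 (valence 2) → 0 H
  atom 5: C, bond orders sum to 4 (valence 4) → 0 H
  atom 6: C, bond orders sum to 4 (valence 4) → 0 H
  atom 7: C, bond orders sum to 4 (valence 4) → 0 H
  atom 8: O, bond orders sum to 2 (valence 2) → 0 H
  atom 9: N, bond orders sum to 1 (valence 3) → 2 H
  atom 10: C, bond orders sum to 4 (valence 4) → 0 H
  atom 11: C, bond orders sum to 3 (valence 4) → 1 H
  atom 12: O, bond orders sum to 2 (valence 2) → 0 H
  atom 13: C, bond orders sum to 4 (valence 4) → 0 H
  atom 14: C, bond orders sum to 4 (valence 4) → 0 H
  atom 15: O, bond orders sum to 1 (valence 2) → 1 H
  atom 16: O, bond orders sum to 2 (valence 2) → 0 H
  atom 17: C, bond orders sum to 4 (valence 4) → 0 H
  atom 18: N, bond orders sum to 3 (valence 3) → 0 H
  atom 19: I (halogen, monovalent) → 0 H
Totals → C:10, H:7, I:1, N:2, O:6.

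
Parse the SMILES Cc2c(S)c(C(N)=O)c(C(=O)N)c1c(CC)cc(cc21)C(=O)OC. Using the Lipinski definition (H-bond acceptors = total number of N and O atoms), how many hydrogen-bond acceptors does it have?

N atoms: 2; O atoms: 4.
Lipinski HBA = 2 + 4 = 6.

6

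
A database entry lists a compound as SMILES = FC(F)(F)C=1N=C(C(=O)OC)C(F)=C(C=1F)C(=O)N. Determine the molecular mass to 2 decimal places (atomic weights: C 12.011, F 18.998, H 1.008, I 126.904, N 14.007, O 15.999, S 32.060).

284.14 g/mol

First, the molecular formula is C9H5F5N2O3 (counting implicit H from valence).
  C: 9 × 12.011 = 108.099
  F: 5 × 18.998 = 94.990
  H: 5 × 1.008 = 5.040
  N: 2 × 14.007 = 28.014
  O: 3 × 15.999 = 47.997
Sum: 9×12.011 + 5×18.998 + 5×1.008 + 2×14.007 + 3×15.999 = 284.140 → 284.14 g/mol.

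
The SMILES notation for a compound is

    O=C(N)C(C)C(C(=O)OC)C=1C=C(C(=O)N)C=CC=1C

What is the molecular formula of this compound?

Walk through each heavy atom and fill implicit hydrogens from standard valence (C 4, N 3, O 2, S 2, halogen 1):
  atom 1: O, bond orders sum to 2 (valence 2) → 0 H
  atom 2: C, bond orders sum to 4 (valence 4) → 0 H
  atom 3: N, bond orders sum to 1 (valence 3) → 2 H
  atom 4: C, bond orders sum to 3 (valence 4) → 1 H
  atom 5: C, bond orders sum to 1 (valence 4) → 3 H
  atom 6: C, bond orders sum to 3 (valence 4) → 1 H
  atom 7: C, bond orders sum to 4 (valence 4) → 0 H
  atom 8: O, bond orders sum to 2 (valence 2) → 0 H
  atom 9: O, bond orders sum to 2 (valence 2) → 0 H
  atom 10: C, bond orders sum to 1 (valence 4) → 3 H
  atom 11: C, bond orders sum to 4 (valence 4) → 0 H
  atom 12: C, bond orders sum to 3 (valence 4) → 1 H
  atom 13: C, bond orders sum to 4 (valence 4) → 0 H
  atom 14: C, bond orders sum to 4 (valence 4) → 0 H
  atom 15: O, bond orders sum to 2 (valence 2) → 0 H
  atom 16: N, bond orders sum to 1 (valence 3) → 2 H
  atom 17: C, bond orders sum to 3 (valence 4) → 1 H
  atom 18: C, bond orders sum to 3 (valence 4) → 1 H
  atom 19: C, bond orders sum to 4 (valence 4) → 0 H
  atom 20: C, bond orders sum to 1 (valence 4) → 3 H
Totals → C:14, H:18, N:2, O:4.
In Hill order: C14H18N2O4.

C14H18N2O4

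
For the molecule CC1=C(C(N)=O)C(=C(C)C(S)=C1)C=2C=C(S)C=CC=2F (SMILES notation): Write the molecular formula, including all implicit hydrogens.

Walk through each heavy atom and fill implicit hydrogens from standard valence (C 4, N 3, O 2, S 2, halogen 1):
  atom 1: C, bond orders sum to 1 (valence 4) → 3 H
  atom 2: C, bond orders sum to 4 (valence 4) → 0 H
  atom 3: C, bond orders sum to 4 (valence 4) → 0 H
  atom 4: C, bond orders sum to 4 (valence 4) → 0 H
  atom 5: N, bond orders sum to 1 (valence 3) → 2 H
  atom 6: O, bond orders sum to 2 (valence 2) → 0 H
  atom 7: C, bond orders sum to 4 (valence 4) → 0 H
  atom 8: C, bond orders sum to 4 (valence 4) → 0 H
  atom 9: C, bond orders sum to 1 (valence 4) → 3 H
  atom 10: C, bond orders sum to 4 (valence 4) → 0 H
  atom 11: S, bond orders sum to 1 (valence 2) → 1 H
  atom 12: C, bond orders sum to 3 (valence 4) → 1 H
  atom 13: C, bond orders sum to 4 (valence 4) → 0 H
  atom 14: C, bond orders sum to 3 (valence 4) → 1 H
  atom 15: C, bond orders sum to 4 (valence 4) → 0 H
  atom 16: S, bond orders sum to 1 (valence 2) → 1 H
  atom 17: C, bond orders sum to 3 (valence 4) → 1 H
  atom 18: C, bond orders sum to 3 (valence 4) → 1 H
  atom 19: C, bond orders sum to 4 (valence 4) → 0 H
  atom 20: F (halogen, monovalent) → 0 H
Totals → C:15, H:14, F:1, N:1, O:1, S:2.
In Hill order: C15H14FNOS2.

C15H14FNOS2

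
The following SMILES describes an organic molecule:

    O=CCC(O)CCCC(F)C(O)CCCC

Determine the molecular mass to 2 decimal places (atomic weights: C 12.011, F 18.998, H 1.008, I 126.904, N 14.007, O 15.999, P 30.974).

First, the molecular formula is C12H23FO3 (counting implicit H from valence).
  C: 12 × 12.011 = 144.132
  F: 1 × 18.998 = 18.998
  H: 23 × 1.008 = 23.184
  O: 3 × 15.999 = 47.997
Sum: 12×12.011 + 1×18.998 + 23×1.008 + 3×15.999 = 234.311 → 234.31 g/mol.

234.31 g/mol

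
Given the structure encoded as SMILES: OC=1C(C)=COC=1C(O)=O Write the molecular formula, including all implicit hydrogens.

C6H6O4

Walk through each heavy atom and fill implicit hydrogens from standard valence (C 4, N 3, O 2, S 2, halogen 1):
  atom 1: O, bond orders sum to 1 (valence 2) → 1 H
  atom 2: C, bond orders sum to 4 (valence 4) → 0 H
  atom 3: C, bond orders sum to 4 (valence 4) → 0 H
  atom 4: C, bond orders sum to 1 (valence 4) → 3 H
  atom 5: C, bond orders sum to 3 (valence 4) → 1 H
  atom 6: O, bond orders sum to 2 (valence 2) → 0 H
  atom 7: C, bond orders sum to 4 (valence 4) → 0 H
  atom 8: C, bond orders sum to 4 (valence 4) → 0 H
  atom 9: O, bond orders sum to 1 (valence 2) → 1 H
  atom 10: O, bond orders sum to 2 (valence 2) → 0 H
Totals → C:6, H:6, O:4.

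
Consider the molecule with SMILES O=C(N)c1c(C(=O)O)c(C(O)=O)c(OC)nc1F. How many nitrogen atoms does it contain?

2

Scan the SMILES for N atoms (remember two-letter symbols like Cl and Br are single atoms).
Nitrogen count: 2.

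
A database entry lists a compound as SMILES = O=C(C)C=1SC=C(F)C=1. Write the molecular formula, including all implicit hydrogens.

Walk through each heavy atom and fill implicit hydrogens from standard valence (C 4, N 3, O 2, S 2, halogen 1):
  atom 1: O, bond orders sum to 2 (valence 2) → 0 H
  atom 2: C, bond orders sum to 4 (valence 4) → 0 H
  atom 3: C, bond orders sum to 1 (valence 4) → 3 H
  atom 4: C, bond orders sum to 4 (valence 4) → 0 H
  atom 5: S, bond orders sum to 2 (valence 2) → 0 H
  atom 6: C, bond orders sum to 3 (valence 4) → 1 H
  atom 7: C, bond orders sum to 4 (valence 4) → 0 H
  atom 8: F (halogen, monovalent) → 0 H
  atom 9: C, bond orders sum to 3 (valence 4) → 1 H
Totals → C:6, H:5, F:1, O:1, S:1.

C6H5FOS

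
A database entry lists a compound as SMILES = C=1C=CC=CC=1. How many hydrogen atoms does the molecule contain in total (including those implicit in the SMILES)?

6

Walk through each heavy atom and fill implicit hydrogens from standard valence (C 4, N 3, O 2, S 2, halogen 1):
  atom 1: C, bond orders sum to 3 (valence 4) → 1 H
  atom 2: C, bond orders sum to 3 (valence 4) → 1 H
  atom 3: C, bond orders sum to 3 (valence 4) → 1 H
  atom 4: C, bond orders sum to 3 (valence 4) → 1 H
  atom 5: C, bond orders sum to 3 (valence 4) → 1 H
  atom 6: C, bond orders sum to 3 (valence 4) → 1 H
Total hydrogens: 6.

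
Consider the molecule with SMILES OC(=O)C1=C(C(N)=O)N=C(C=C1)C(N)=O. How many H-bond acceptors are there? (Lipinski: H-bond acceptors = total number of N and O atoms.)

N atoms: 3; O atoms: 4.
Lipinski HBA = 3 + 4 = 7.

7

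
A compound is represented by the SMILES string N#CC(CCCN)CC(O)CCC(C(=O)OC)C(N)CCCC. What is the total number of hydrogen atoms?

33

Walk through each heavy atom and fill implicit hydrogens from standard valence (C 4, N 3, O 2, S 2, halogen 1):
  atom 1: N, bond orders sum to 3 (valence 3) → 0 H
  atom 2: C, bond orders sum to 4 (valence 4) → 0 H
  atom 3: C, bond orders sum to 3 (valence 4) → 1 H
  atom 4: C, bond orders sum to 2 (valence 4) → 2 H
  atom 5: C, bond orders sum to 2 (valence 4) → 2 H
  atom 6: C, bond orders sum to 2 (valence 4) → 2 H
  atom 7: N, bond orders sum to 1 (valence 3) → 2 H
  atom 8: C, bond orders sum to 2 (valence 4) → 2 H
  atom 9: C, bond orders sum to 3 (valence 4) → 1 H
  atom 10: O, bond orders sum to 1 (valence 2) → 1 H
  atom 11: C, bond orders sum to 2 (valence 4) → 2 H
  atom 12: C, bond orders sum to 2 (valence 4) → 2 H
  atom 13: C, bond orders sum to 3 (valence 4) → 1 H
  atom 14: C, bond orders sum to 4 (valence 4) → 0 H
  atom 15: O, bond orders sum to 2 (valence 2) → 0 H
  atom 16: O, bond orders sum to 2 (valence 2) → 0 H
  atom 17: C, bond orders sum to 1 (valence 4) → 3 H
  atom 18: C, bond orders sum to 3 (valence 4) → 1 H
  atom 19: N, bond orders sum to 1 (valence 3) → 2 H
  atom 20: C, bond orders sum to 2 (valence 4) → 2 H
  atom 21: C, bond orders sum to 2 (valence 4) → 2 H
  atom 22: C, bond orders sum to 2 (valence 4) → 2 H
  atom 23: C, bond orders sum to 1 (valence 4) → 3 H
Total hydrogens: 33.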